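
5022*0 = 0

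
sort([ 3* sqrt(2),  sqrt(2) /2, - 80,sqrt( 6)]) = [-80, sqrt( 2)/2, sqrt( 6),3*sqrt(2 )] 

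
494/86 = 247/43 = 5.74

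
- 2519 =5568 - 8087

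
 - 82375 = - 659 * 125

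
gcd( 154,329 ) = 7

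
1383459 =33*41923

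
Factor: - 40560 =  - 2^4*3^1 * 5^1 * 13^2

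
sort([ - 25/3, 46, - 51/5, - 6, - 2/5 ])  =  [ - 51/5, - 25/3, - 6, - 2/5,46]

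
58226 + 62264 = 120490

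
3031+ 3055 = 6086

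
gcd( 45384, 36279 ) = 3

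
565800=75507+490293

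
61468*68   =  4179824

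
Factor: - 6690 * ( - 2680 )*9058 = 2^5 * 3^1*5^2*7^1 * 67^1*223^1  *  647^1 = 162402693600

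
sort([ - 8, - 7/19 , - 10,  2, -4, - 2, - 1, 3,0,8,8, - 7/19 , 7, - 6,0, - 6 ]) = [ - 10, - 8, - 6, - 6, - 4 , - 2 , - 1, - 7/19, -7/19,  0, 0, 2, 3 , 7,  8,8]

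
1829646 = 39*46914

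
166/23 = 166/23 = 7.22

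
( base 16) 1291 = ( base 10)4753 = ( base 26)70L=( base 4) 1022101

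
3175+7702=10877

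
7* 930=6510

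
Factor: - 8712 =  - 2^3 * 3^2*11^2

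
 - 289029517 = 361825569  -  650855086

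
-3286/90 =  - 37 + 22/45 = - 36.51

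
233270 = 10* 23327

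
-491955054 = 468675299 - 960630353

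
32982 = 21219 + 11763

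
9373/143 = 65 + 6/11 = 65.55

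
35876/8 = 8969/2 =4484.50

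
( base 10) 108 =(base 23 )4G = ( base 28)3o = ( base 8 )154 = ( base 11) 99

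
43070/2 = 21535 = 21535.00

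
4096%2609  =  1487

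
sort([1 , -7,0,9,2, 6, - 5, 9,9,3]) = [-7,-5,0,1, 2,3, 6,9,9,9 ] 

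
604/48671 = 604/48671 = 0.01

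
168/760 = 21/95  =  0.22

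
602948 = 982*614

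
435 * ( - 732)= -318420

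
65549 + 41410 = 106959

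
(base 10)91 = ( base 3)10101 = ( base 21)47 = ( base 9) 111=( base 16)5b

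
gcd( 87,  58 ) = 29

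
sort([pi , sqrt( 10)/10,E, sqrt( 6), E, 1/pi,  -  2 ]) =[ - 2,sqrt ( 10 ) /10 , 1/pi,sqrt( 6),E, E,  pi]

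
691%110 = 31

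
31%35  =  31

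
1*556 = 556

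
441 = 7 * 63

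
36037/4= 9009 + 1/4 = 9009.25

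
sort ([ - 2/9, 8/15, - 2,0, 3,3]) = [ - 2, - 2/9,  0,8/15,  3, 3] 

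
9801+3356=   13157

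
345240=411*840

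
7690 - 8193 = - 503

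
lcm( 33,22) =66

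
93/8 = 93/8 = 11.62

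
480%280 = 200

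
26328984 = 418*62988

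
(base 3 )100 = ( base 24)9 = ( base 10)9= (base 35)9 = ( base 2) 1001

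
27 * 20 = 540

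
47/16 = 47/16 = 2.94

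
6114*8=48912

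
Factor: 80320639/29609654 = 2^(-1)*7^1*2251^( - 1 )*6577^( - 1)*11474377^1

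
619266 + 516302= 1135568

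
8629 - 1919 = 6710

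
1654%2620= 1654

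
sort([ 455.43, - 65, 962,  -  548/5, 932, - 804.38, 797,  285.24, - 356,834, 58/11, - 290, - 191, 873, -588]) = [ - 804.38, - 588, - 356, - 290, - 191, - 548/5,  -  65, 58/11, 285.24,455.43, 797, 834, 873, 932, 962 ]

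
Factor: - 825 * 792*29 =  -  2^3*3^3 *5^2*11^2*29^1 = -18948600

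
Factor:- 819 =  - 3^2*7^1*13^1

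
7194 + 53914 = 61108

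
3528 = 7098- 3570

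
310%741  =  310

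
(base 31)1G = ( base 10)47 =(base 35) 1c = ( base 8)57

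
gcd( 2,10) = 2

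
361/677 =361/677= 0.53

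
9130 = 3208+5922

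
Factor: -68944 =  - 2^4*31^1*139^1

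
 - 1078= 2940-4018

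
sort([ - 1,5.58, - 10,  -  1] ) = [ - 10, - 1, - 1,5.58 ]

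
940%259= 163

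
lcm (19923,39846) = 39846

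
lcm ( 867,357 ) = 6069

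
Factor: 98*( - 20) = - 2^3*5^1*7^2 = - 1960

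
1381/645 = 2 + 91/645  =  2.14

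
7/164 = 7/164 = 0.04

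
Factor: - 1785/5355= - 1/3=- 3^( - 1 )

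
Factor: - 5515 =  - 5^1*1103^1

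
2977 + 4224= 7201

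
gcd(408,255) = 51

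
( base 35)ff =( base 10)540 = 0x21C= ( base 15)260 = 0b1000011100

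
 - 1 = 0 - 1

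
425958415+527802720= 953761135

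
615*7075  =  4351125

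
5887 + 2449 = 8336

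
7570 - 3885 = 3685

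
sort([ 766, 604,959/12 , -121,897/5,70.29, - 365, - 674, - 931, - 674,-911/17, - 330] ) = [ - 931,- 674,-674,-365 ,  -  330, - 121, - 911/17, 70.29, 959/12, 897/5 , 604,766]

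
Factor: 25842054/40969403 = 2^1* 3^1 * 7^1*41^1* 43^1*349^1*971^( - 1)*42193^( - 1)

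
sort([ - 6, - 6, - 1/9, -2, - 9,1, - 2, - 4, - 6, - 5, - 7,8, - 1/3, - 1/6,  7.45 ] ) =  [ - 9, - 7, - 6, - 6 , - 6 , -5, - 4, - 2,-2 , - 1/3,  -  1/6, - 1/9,  1,  7.45, 8]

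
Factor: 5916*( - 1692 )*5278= - 52832104416 = - 2^5 * 3^3*7^1*13^1*17^1*29^2*47^1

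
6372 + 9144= 15516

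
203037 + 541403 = 744440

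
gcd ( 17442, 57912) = 114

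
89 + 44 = 133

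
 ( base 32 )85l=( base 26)CA1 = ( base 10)8373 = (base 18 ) 17F3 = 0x20b5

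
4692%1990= 712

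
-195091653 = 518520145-713611798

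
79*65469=5172051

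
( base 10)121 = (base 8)171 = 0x79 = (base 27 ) 4D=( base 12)A1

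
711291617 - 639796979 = 71494638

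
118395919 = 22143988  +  96251931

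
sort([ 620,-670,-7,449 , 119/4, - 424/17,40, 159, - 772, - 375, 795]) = [ - 772,-670,-375, - 424/17, - 7, 119/4,40,159,449, 620, 795 ]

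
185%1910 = 185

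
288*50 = 14400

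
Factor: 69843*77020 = 2^2 *3^1 *5^1*31^1  *751^1 * 3851^1 = 5379307860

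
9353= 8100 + 1253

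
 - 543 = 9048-9591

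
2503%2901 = 2503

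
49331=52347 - 3016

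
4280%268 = 260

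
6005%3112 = 2893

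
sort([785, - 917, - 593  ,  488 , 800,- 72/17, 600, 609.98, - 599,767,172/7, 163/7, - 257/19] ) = [ - 917, - 599, - 593,  -  257/19, - 72/17,163/7, 172/7,488 , 600,609.98, 767, 785,800]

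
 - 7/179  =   - 7/179 = -0.04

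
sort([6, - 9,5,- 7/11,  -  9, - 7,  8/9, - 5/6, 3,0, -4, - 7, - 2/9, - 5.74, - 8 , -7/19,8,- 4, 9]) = [-9, - 9, - 8, - 7, -7,-5.74, - 4,-4, - 5/6, - 7/11,-7/19,-2/9, 0, 8/9, 3, 5,6,8 , 9]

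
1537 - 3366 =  - 1829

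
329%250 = 79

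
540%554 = 540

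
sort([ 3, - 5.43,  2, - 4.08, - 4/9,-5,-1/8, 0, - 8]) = [ - 8,-5.43 , - 5, - 4.08,  -  4/9, - 1/8,0, 2,3] 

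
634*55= 34870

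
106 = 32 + 74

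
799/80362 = 799/80362 = 0.01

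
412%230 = 182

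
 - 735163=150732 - 885895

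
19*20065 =381235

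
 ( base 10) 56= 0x38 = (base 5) 211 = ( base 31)1p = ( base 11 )51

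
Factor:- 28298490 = - 2^1*3^1*5^1 * 11^1 * 29^1*2957^1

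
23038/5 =23038/5 = 4607.60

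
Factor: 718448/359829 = 2^4 * 3^( -3 )*83^1 * 541^1 * 13327^(-1 )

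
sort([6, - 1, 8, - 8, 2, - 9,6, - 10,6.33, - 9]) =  [ - 10 ,-9,-9,-8, - 1, 2,  6,6,6.33, 8 ]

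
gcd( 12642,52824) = 6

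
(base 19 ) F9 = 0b100100110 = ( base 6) 1210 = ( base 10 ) 294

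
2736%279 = 225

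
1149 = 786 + 363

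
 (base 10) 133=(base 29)4h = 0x85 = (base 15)8D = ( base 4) 2011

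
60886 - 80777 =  - 19891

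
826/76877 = 14/1303= 0.01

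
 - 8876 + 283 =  - 8593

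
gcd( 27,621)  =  27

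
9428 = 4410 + 5018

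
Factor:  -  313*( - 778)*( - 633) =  - 2^1*3^1 * 211^1 * 313^1 * 389^1=   - 154144362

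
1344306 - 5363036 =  - 4018730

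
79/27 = 79/27=2.93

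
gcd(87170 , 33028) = 46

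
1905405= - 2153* ( - 885 ) 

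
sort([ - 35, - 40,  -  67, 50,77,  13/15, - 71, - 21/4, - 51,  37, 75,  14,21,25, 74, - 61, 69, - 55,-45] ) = [ - 71, - 67,- 61, - 55, -51,  -  45,-40, - 35, - 21/4 , 13/15 , 14, 21,  25,37, 50,69,74,  75, 77] 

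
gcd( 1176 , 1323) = 147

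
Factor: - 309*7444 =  - 2300196 = - 2^2*3^1*103^1*1861^1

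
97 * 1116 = 108252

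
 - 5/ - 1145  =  1/229= 0.00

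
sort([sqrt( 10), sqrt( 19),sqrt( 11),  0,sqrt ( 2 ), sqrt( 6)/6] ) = [0,  sqrt(6) /6 , sqrt(2 ),sqrt( 10 ) , sqrt( 11 ),sqrt(19 )] 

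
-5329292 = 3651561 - 8980853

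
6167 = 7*881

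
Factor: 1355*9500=12872500=2^2*  5^4*19^1*271^1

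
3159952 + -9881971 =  - 6722019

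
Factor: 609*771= 469539 =3^2*7^1 * 29^1 * 257^1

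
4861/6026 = 4861/6026 = 0.81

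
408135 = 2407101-1998966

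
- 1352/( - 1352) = 1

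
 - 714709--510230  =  -204479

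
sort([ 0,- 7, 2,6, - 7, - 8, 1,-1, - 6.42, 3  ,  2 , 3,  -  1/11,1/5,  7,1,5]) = [ - 8, - 7, - 7,-6.42, - 1,-1/11,0, 1/5,1,1,2,2,3,3,5,6,7]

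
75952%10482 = 2578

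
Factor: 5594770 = 2^1*5^1 * 37^1* 15121^1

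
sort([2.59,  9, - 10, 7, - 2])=[ - 10, - 2,  2.59, 7,9]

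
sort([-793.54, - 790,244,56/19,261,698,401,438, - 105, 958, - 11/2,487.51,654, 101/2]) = [ - 793.54,- 790, - 105,  -  11/2,56/19, 101/2,244,261,401,438,487.51, 654,  698, 958]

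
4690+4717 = 9407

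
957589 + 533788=1491377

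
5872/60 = 1468/15 = 97.87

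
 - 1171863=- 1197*979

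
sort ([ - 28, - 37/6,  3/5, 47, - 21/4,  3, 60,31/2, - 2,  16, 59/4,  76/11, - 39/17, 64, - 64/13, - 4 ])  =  [-28,-37/6 , - 21/4, - 64/13, - 4, - 39/17, - 2,3/5,3,76/11,  59/4,31/2, 16, 47, 60, 64]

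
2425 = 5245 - 2820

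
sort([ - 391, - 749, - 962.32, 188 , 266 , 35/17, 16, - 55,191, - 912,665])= [ -962.32, - 912, - 749, - 391, - 55, 35/17, 16,188,191, 266, 665] 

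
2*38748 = 77496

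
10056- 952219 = -942163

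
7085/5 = 1417 = 1417.00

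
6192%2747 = 698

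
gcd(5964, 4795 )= 7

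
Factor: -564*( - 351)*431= 2^2*3^4 * 13^1*47^1*431^1 = 85322484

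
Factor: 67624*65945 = 4459464680 = 2^3*5^1*11^2* 79^1*107^1*109^1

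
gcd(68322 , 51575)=1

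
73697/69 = 1068 + 5/69 =1068.07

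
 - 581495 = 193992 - 775487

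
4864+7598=12462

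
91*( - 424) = -38584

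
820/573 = 1 + 247/573 = 1.43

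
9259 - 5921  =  3338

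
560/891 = 560/891 = 0.63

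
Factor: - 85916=-2^2*47^1*457^1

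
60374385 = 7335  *8231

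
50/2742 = 25/1371=0.02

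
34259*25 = 856475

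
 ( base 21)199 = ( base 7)1602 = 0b1001111111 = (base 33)jc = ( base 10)639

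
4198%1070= 988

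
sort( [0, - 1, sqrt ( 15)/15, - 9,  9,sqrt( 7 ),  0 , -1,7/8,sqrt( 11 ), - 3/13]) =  [  -  9, - 1, - 1, - 3/13, 0,0 , sqrt( 15 ) /15, 7/8 , sqrt( 7), sqrt(11 ),9]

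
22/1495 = 22/1495=0.01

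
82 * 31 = 2542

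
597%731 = 597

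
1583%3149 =1583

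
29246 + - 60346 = -31100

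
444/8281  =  444/8281 = 0.05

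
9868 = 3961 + 5907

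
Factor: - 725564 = - 2^2*7^1 * 25913^1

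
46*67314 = 3096444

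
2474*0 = 0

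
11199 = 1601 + 9598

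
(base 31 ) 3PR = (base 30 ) 42p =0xE65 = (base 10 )3685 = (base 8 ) 7145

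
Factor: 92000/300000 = 3^(-1 )* 5^( - 2)*23^1 = 23/75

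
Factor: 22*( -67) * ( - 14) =20636= 2^2*7^1 * 11^1 *67^1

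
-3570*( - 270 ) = 963900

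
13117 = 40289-27172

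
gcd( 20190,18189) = 3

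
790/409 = 1 + 381/409   =  1.93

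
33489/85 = 393 + 84/85= 393.99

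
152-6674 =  - 6522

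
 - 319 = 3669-3988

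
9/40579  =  9/40579 = 0.00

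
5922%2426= 1070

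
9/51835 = 9/51835 = 0.00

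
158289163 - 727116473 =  - 568827310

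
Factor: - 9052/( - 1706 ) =4526/853 = 2^1*31^1*73^1*853^( - 1)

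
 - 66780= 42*( - 1590)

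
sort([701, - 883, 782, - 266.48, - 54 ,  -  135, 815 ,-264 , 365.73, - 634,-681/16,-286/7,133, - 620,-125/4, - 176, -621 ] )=[ - 883 , - 634, - 621 ,-620, - 266.48, - 264,-176, - 135,-54,-681/16 , - 286/7, - 125/4 , 133,365.73 , 701,782,815 ]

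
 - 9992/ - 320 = 31 + 9/40 = 31.23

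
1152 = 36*32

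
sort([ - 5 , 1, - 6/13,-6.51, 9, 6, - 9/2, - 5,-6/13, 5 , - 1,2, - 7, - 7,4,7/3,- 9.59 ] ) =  [ - 9.59,-7,-7, - 6.51,-5 , - 5,- 9/2,- 1,-6/13, - 6/13,1, 2,7/3,4, 5, 6, 9] 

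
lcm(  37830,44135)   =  264810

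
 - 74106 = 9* (- 8234)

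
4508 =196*23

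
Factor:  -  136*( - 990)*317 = 2^4*3^2*5^1 *11^1 * 17^1*317^1=42680880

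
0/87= 0 = 0.00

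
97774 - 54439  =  43335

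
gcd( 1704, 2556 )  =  852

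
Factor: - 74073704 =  - 2^3*19^1*37^1*13171^1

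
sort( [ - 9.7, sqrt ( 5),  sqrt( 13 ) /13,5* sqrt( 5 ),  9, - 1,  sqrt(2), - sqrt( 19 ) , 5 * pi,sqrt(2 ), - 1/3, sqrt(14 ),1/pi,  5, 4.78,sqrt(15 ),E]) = [ - 9.7,  -  sqrt( 19),-1, - 1/3, sqrt(13)/13, 1/pi,sqrt( 2 ), sqrt(2 ) , sqrt (5), E,sqrt(14 ) , sqrt(15 ), 4.78,5,9, 5* sqrt (5 ),5 * pi]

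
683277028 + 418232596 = 1101509624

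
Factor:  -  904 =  - 2^3*113^1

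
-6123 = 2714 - 8837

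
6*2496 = 14976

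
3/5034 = 1/1678 = 0.00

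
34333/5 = 34333/5 = 6866.60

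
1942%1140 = 802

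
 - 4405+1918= - 2487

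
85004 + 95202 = 180206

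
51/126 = 17/42 = 0.40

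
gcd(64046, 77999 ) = 1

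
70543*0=0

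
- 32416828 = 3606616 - 36023444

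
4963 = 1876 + 3087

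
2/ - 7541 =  - 1 + 7539/7541 =- 0.00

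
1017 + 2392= 3409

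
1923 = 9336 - 7413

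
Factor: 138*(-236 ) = -32568 = -2^3*3^1*23^1*59^1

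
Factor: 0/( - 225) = 0 = 0^1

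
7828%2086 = 1570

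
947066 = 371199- - 575867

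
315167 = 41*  7687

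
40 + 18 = 58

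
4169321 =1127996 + 3041325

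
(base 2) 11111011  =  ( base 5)2001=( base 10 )251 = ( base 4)3323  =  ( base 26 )9h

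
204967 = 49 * 4183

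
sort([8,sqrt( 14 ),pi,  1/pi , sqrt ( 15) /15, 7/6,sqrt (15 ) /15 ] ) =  [sqrt( 15)/15,  sqrt( 15)/15,1/pi,7/6,pi, sqrt(14 ), 8]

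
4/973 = 4/973 = 0.00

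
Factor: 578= 2^1* 17^2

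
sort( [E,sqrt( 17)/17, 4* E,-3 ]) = [ - 3,sqrt( 17) /17, E, 4*E]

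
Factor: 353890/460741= 2^1 * 5^1*43^1*47^( - 1 )*823^1*9803^( - 1) 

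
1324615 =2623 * 505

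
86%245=86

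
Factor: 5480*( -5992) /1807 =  -2^6*5^1*7^1*13^(  -  1)*107^1 *137^1*139^ ( - 1)  =  - 32836160/1807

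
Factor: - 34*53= -1802 = -  2^1*17^1*53^1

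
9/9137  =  9/9137 = 0.00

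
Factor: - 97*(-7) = 7^1*  97^1 =679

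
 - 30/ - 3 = 10/1 = 10.00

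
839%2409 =839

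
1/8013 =1/8013= 0.00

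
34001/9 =3777+8/9 = 3777.89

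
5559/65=85+ 34/65 = 85.52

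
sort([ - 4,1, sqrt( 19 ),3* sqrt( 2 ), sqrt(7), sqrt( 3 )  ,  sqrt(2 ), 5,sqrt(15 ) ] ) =[ - 4, 1,sqrt( 2 ),sqrt (3 ), sqrt(7), sqrt(15),3*sqrt (2 ), sqrt(19 ), 5]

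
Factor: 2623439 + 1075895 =2^1*37^1*49991^1 =3699334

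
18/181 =18/181=0.10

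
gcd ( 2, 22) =2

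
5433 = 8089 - 2656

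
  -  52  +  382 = 330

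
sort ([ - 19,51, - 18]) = [ - 19, - 18,51]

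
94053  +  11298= 105351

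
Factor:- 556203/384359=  - 3^1*185401^1*384359^(-1) 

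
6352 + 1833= 8185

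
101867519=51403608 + 50463911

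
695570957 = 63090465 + 632480492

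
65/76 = 65/76 =0.86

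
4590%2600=1990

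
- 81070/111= - 81070/111 = - 730.36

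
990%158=42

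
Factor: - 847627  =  -11^1*251^1*307^1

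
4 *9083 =36332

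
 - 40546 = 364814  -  405360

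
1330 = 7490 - 6160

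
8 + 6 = 14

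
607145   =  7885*77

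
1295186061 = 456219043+838967018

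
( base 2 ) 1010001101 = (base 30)ln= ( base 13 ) 3b3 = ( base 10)653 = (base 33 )JQ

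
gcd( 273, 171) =3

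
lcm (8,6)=24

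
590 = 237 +353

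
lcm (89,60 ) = 5340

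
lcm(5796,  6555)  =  550620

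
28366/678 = 14183/339 = 41.84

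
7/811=7/811 = 0.01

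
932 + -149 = 783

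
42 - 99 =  - 57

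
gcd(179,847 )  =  1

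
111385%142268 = 111385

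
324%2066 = 324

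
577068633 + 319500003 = 896568636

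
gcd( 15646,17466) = 2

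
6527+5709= 12236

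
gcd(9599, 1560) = 1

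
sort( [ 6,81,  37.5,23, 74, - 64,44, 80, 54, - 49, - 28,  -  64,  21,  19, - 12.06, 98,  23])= [ - 64,  -  64, - 49, - 28, - 12.06,  6, 19, 21, 23,23,37.5,44, 54,  74, 80,81,98]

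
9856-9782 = 74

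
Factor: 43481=43481^1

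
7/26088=7/26088 = 0.00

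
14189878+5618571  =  19808449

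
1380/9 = 460/3= 153.33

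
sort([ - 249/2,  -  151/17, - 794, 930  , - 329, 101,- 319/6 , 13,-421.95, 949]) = [-794, - 421.95, - 329, - 249/2, -319/6, - 151/17 , 13, 101,930, 949]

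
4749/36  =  131+11/12 = 131.92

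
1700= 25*68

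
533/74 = 7+15/74 = 7.20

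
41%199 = 41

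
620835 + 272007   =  892842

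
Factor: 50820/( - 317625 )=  - 2^2 * 5^( - 2 )=   - 4/25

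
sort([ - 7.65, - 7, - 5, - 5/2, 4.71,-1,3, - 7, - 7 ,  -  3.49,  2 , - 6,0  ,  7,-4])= [  -  7.65, - 7, - 7, - 7, - 6, - 5,-4, - 3.49, - 5/2, - 1, 0, 2,3,4.71, 7 ]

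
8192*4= 32768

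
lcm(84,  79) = 6636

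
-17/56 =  - 1  +  39/56 = -  0.30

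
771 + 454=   1225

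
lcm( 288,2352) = 14112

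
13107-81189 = - 68082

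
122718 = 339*362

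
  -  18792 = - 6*3132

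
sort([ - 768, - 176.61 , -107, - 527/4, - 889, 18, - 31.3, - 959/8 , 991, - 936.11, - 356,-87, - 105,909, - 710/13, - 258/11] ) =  [ - 936.11, - 889,- 768, - 356, - 176.61, - 527/4,  -  959/8,-107, - 105, - 87, - 710/13, - 31.3, - 258/11, 18,909 , 991]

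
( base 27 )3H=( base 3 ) 10122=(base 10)98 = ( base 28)3e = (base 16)62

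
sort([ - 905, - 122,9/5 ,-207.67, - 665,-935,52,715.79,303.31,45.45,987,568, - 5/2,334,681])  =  [ - 935, - 905, - 665, - 207.67,-122, - 5/2,9/5,45.45, 52, 303.31,334,568 , 681,715.79,987]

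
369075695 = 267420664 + 101655031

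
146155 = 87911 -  - 58244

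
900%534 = 366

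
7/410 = 7/410 = 0.02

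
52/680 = 13/170=0.08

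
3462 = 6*577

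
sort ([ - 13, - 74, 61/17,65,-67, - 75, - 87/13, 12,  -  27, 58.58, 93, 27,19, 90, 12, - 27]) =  [-75,- 74, - 67,  -  27, - 27, - 13, - 87/13,61/17,12, 12 , 19, 27,58.58, 65, 90,  93 ]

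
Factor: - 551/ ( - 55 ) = 5^ ( - 1)*11^(-1)*19^1*29^1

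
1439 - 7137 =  - 5698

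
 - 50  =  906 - 956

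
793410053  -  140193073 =653216980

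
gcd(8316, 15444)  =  1188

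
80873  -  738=80135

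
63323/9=7035 + 8/9 = 7035.89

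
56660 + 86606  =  143266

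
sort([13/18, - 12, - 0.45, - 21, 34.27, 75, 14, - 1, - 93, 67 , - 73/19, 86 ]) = [ - 93, - 21, - 12, - 73/19, -1, - 0.45, 13/18, 14,34.27 , 67, 75, 86 ]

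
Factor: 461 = 461^1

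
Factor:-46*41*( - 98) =184828 =2^2*7^2*23^1*41^1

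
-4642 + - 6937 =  - 11579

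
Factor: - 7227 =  - 3^2*11^1*73^1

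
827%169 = 151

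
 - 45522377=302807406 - 348329783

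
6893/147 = 46 + 131/147 = 46.89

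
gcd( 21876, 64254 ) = 6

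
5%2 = 1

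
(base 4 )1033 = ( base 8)117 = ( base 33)2d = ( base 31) 2H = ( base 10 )79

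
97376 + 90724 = 188100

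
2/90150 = 1/45075 = 0.00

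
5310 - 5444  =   - 134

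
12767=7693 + 5074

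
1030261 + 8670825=9701086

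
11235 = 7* 1605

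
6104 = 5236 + 868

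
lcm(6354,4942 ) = 44478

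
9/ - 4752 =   -  1 + 527/528=   - 0.00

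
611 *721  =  440531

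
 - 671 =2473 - 3144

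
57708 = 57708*1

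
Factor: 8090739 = 3^3 * 29^1*10333^1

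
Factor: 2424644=2^2*53^1*11437^1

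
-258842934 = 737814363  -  996657297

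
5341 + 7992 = 13333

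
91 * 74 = 6734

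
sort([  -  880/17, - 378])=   [ - 378,  -  880/17 ] 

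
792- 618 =174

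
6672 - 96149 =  - 89477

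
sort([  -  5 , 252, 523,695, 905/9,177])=[ - 5,905/9,177,252,  523, 695] 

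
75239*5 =376195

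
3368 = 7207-3839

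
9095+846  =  9941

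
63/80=63/80  =  0.79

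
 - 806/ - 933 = 806/933=   0.86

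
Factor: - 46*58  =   - 2^2*23^1*29^1= -2668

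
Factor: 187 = 11^1*17^1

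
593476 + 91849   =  685325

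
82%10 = 2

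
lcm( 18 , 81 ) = 162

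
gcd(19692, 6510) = 6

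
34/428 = 17/214 =0.08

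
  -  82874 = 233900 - 316774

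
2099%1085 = 1014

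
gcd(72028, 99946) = 22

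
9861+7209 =17070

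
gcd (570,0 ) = 570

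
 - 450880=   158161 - 609041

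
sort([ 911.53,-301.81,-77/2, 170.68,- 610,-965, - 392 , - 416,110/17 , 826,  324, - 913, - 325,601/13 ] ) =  [ - 965,  -  913, - 610,  -  416, - 392 ,-325,-301.81,-77/2,110/17 , 601/13, 170.68, 324,826, 911.53 ] 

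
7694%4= 2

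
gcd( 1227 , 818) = 409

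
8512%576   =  448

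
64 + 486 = 550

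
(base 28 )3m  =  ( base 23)4e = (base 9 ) 127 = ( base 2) 1101010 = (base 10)106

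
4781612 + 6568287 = 11349899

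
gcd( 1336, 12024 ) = 1336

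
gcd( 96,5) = 1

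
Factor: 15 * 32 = 480 = 2^5*3^1*5^1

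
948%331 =286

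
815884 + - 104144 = 711740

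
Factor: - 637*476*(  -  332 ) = 2^4*7^3*13^1*17^1 * 83^1 = 100666384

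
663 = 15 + 648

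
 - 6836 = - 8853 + 2017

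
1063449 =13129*81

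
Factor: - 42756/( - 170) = 2^1*3^1*5^(  -  1) * 7^1 * 17^( - 1 )*509^1 = 21378/85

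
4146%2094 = 2052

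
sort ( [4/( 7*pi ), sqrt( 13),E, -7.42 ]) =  [ - 7.42,4/(7*pi), E, sqrt( 13 ) ]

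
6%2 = 0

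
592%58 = 12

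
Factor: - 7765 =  - 5^1*1553^1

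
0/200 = 0= 0.00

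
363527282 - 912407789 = -548880507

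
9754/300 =32+ 77/150 = 32.51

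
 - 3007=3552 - 6559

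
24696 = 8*3087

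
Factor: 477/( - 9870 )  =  -2^( - 1)*3^1*5^( - 1)*7^ ( - 1 )*47^( - 1 )*53^1 = - 159/3290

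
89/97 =89/97 = 0.92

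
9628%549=295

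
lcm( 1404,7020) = 7020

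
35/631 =35/631 = 0.06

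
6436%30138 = 6436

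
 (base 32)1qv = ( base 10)1887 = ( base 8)3537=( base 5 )30022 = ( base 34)1LH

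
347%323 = 24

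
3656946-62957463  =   - 59300517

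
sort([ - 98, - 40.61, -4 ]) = [- 98, - 40.61, - 4 ]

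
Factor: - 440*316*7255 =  - 2^5*5^2 * 11^1*79^1*1451^1 = - 1008735200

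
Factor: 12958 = 2^1*11^1 * 19^1 * 31^1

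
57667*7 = 403669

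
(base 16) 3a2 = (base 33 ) S6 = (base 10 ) 930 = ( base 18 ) 2fc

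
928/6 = 154 + 2/3 = 154.67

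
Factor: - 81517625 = -5^3 * 7^2*13309^1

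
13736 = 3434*4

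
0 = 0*97123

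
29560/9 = 3284+4/9 = 3284.44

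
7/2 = 7/2 = 3.50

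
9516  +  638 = 10154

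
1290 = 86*15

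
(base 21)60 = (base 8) 176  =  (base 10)126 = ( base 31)42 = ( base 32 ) 3u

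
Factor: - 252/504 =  - 1/2 = -2^( - 1)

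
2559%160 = 159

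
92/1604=23/401= 0.06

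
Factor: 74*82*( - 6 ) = - 2^3*3^1 * 37^1*41^1 =- 36408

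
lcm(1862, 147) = 5586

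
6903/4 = 1725 + 3/4 =1725.75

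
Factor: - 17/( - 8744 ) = 2^( - 3 )*17^1 * 1093^( - 1)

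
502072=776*647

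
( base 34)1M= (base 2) 111000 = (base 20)2G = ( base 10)56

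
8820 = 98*90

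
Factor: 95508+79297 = 174805 = 5^1*34961^1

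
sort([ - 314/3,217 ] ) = [ -314/3,217] 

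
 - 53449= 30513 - 83962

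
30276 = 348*87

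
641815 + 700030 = 1341845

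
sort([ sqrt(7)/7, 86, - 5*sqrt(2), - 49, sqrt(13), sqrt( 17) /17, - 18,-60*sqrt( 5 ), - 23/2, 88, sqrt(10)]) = [ - 60*sqrt( 5),  -  49, - 18 , - 23/2,  -  5*sqrt( 2),sqrt( 17) /17, sqrt(7)/7,  sqrt (10),  sqrt ( 13 ),86, 88] 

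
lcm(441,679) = 42777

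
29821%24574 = 5247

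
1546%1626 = 1546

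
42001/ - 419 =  - 101+318/419 = - 100.24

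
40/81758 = 20/40879 = 0.00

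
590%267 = 56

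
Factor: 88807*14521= 13^1*1117^1 * 88807^1 = 1289566447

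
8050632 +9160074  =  17210706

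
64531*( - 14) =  - 903434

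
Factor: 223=223^1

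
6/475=6/475 = 0.01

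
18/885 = 6/295=0.02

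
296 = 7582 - 7286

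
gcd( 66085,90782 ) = 1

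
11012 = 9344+1668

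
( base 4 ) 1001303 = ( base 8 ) 10163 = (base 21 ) 9BB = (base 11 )3189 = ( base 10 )4211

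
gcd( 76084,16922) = 2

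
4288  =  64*67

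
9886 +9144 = 19030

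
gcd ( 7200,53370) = 90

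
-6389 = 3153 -9542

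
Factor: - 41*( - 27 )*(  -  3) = -3321 = - 3^4*41^1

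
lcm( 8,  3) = 24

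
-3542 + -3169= - 6711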